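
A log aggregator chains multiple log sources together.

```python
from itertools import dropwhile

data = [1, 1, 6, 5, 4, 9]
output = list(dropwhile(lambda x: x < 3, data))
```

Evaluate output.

Step 1: dropwhile drops elements while < 3:
  1 < 3: dropped
  1 < 3: dropped
  6: kept (dropping stopped)
Step 2: Remaining elements kept regardless of condition.
Therefore output = [6, 5, 4, 9].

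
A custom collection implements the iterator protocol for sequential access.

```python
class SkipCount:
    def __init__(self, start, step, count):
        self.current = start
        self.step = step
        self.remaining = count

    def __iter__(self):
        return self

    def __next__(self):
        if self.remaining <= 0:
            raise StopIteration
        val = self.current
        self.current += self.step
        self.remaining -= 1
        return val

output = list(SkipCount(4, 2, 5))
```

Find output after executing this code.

Step 1: SkipCount starts at 4, increments by 2, for 5 steps:
  Yield 4, then current += 2
  Yield 6, then current += 2
  Yield 8, then current += 2
  Yield 10, then current += 2
  Yield 12, then current += 2
Therefore output = [4, 6, 8, 10, 12].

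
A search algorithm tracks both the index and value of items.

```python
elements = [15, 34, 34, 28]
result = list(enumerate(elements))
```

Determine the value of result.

Step 1: enumerate pairs each element with its index:
  (0, 15)
  (1, 34)
  (2, 34)
  (3, 28)
Therefore result = [(0, 15), (1, 34), (2, 34), (3, 28)].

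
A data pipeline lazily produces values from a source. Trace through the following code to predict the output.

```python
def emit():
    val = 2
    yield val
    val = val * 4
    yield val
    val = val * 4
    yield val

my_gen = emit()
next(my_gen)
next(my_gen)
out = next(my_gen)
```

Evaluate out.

Step 1: Trace through generator execution:
  Yield 1: val starts at 2, yield 2
  Yield 2: val = 2 * 4 = 8, yield 8
  Yield 3: val = 8 * 4 = 32, yield 32
Step 2: First next() gets 2, second next() gets the second value, third next() yields 32.
Therefore out = 32.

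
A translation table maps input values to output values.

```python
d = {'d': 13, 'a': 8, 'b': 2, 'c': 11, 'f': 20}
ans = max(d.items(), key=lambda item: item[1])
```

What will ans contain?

Step 1: Find item with maximum value:
  ('d', 13)
  ('a', 8)
  ('b', 2)
  ('c', 11)
  ('f', 20)
Step 2: Maximum value is 20 at key 'f'.
Therefore ans = ('f', 20).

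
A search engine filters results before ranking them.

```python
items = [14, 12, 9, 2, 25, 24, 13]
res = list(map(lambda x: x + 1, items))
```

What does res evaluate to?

Step 1: Apply lambda x: x + 1 to each element:
  14 -> 15
  12 -> 13
  9 -> 10
  2 -> 3
  25 -> 26
  24 -> 25
  13 -> 14
Therefore res = [15, 13, 10, 3, 26, 25, 14].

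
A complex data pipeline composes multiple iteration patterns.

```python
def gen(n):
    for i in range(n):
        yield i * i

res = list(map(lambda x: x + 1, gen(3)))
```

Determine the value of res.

Step 1: gen(3) yields squares: [0, 1, 4].
Step 2: map adds 1 to each: [1, 2, 5].
Therefore res = [1, 2, 5].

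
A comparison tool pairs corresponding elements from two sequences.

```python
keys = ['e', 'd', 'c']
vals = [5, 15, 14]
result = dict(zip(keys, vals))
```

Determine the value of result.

Step 1: zip pairs keys with values:
  'e' -> 5
  'd' -> 15
  'c' -> 14
Therefore result = {'e': 5, 'd': 15, 'c': 14}.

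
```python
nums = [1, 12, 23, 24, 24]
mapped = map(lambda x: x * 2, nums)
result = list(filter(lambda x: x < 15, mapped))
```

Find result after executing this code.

Step 1: Map x * 2:
  1 -> 2
  12 -> 24
  23 -> 46
  24 -> 48
  24 -> 48
Step 2: Filter for < 15:
  2: kept
  24: removed
  46: removed
  48: removed
  48: removed
Therefore result = [2].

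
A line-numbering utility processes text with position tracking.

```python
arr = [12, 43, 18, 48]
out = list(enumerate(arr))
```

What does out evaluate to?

Step 1: enumerate pairs each element with its index:
  (0, 12)
  (1, 43)
  (2, 18)
  (3, 48)
Therefore out = [(0, 12), (1, 43), (2, 18), (3, 48)].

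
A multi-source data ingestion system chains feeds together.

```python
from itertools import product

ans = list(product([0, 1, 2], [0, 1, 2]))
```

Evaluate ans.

Step 1: product([0, 1, 2], [0, 1, 2]) gives all pairs:
  (0, 0)
  (0, 1)
  (0, 2)
  (1, 0)
  (1, 1)
  (1, 2)
  (2, 0)
  (2, 1)
  (2, 2)
Therefore ans = [(0, 0), (0, 1), (0, 2), (1, 0), (1, 1), (1, 2), (2, 0), (2, 1), (2, 2)].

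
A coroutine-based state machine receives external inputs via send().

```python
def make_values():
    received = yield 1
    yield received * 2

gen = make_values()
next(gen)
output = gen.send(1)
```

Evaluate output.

Step 1: next(gen) advances to first yield, producing 1.
Step 2: send(1) resumes, received = 1.
Step 3: yield received * 2 = 1 * 2 = 2.
Therefore output = 2.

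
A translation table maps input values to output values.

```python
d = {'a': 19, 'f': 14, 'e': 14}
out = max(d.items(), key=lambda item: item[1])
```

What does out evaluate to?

Step 1: Find item with maximum value:
  ('a', 19)
  ('f', 14)
  ('e', 14)
Step 2: Maximum value is 19 at key 'a'.
Therefore out = ('a', 19).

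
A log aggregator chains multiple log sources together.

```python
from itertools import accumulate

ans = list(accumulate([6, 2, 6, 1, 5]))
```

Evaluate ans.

Step 1: accumulate computes running sums:
  + 6 = 6
  + 2 = 8
  + 6 = 14
  + 1 = 15
  + 5 = 20
Therefore ans = [6, 8, 14, 15, 20].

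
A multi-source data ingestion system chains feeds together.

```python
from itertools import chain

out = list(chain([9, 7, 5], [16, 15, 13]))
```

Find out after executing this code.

Step 1: chain() concatenates iterables: [9, 7, 5] + [16, 15, 13].
Therefore out = [9, 7, 5, 16, 15, 13].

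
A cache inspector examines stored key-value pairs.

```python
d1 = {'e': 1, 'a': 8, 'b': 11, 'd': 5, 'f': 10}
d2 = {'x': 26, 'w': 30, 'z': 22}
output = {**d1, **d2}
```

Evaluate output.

Step 1: Merge d1 and d2 (d2 values override on key conflicts).
Step 2: d1 has keys ['e', 'a', 'b', 'd', 'f'], d2 has keys ['x', 'w', 'z'].
Therefore output = {'e': 1, 'a': 8, 'b': 11, 'd': 5, 'f': 10, 'x': 26, 'w': 30, 'z': 22}.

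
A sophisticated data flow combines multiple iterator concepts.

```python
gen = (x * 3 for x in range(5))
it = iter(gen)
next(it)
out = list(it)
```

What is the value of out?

Step 1: Generator produces [0, 3, 6, 9, 12].
Step 2: next(it) consumes first element (0).
Step 3: list(it) collects remaining: [3, 6, 9, 12].
Therefore out = [3, 6, 9, 12].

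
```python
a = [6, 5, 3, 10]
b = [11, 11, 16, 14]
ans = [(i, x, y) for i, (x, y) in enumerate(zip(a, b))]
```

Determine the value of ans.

Step 1: enumerate(zip(a, b)) gives index with paired elements:
  i=0: (6, 11)
  i=1: (5, 11)
  i=2: (3, 16)
  i=3: (10, 14)
Therefore ans = [(0, 6, 11), (1, 5, 11), (2, 3, 16), (3, 10, 14)].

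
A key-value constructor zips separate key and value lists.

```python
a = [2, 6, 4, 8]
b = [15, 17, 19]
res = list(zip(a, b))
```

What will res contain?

Step 1: zip stops at shortest (len(a)=4, len(b)=3):
  Index 0: (2, 15)
  Index 1: (6, 17)
  Index 2: (4, 19)
Step 2: Last element of a (8) has no pair, dropped.
Therefore res = [(2, 15), (6, 17), (4, 19)].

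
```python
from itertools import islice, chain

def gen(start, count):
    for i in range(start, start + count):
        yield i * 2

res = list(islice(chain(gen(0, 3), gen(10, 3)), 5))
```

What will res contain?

Step 1: gen(0, 3) yields [0, 2, 4].
Step 2: gen(10, 3) yields [20, 22, 24].
Step 3: chain concatenates: [0, 2, 4, 20, 22, 24].
Step 4: islice takes first 5: [0, 2, 4, 20, 22].
Therefore res = [0, 2, 4, 20, 22].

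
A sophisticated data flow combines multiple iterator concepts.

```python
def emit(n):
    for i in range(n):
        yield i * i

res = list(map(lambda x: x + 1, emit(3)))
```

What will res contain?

Step 1: emit(3) yields squares: [0, 1, 4].
Step 2: map adds 1 to each: [1, 2, 5].
Therefore res = [1, 2, 5].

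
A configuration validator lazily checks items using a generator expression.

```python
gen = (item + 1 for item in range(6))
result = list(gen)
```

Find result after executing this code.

Step 1: For each item in range(6), compute item+1:
  item=0: 0+1 = 1
  item=1: 1+1 = 2
  item=2: 2+1 = 3
  item=3: 3+1 = 4
  item=4: 4+1 = 5
  item=5: 5+1 = 6
Therefore result = [1, 2, 3, 4, 5, 6].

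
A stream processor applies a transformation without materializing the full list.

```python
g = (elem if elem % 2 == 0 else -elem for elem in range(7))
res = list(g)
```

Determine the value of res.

Step 1: For each elem in range(7), yield elem if even, else -elem:
  elem=0: even, yield 0
  elem=1: odd, yield -1
  elem=2: even, yield 2
  elem=3: odd, yield -3
  elem=4: even, yield 4
  elem=5: odd, yield -5
  elem=6: even, yield 6
Therefore res = [0, -1, 2, -3, 4, -5, 6].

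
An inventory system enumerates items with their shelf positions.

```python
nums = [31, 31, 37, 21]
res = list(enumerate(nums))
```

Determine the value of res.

Step 1: enumerate pairs each element with its index:
  (0, 31)
  (1, 31)
  (2, 37)
  (3, 21)
Therefore res = [(0, 31), (1, 31), (2, 37), (3, 21)].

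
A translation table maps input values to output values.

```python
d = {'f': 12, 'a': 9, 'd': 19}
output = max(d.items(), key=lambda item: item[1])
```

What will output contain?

Step 1: Find item with maximum value:
  ('f', 12)
  ('a', 9)
  ('d', 19)
Step 2: Maximum value is 19 at key 'd'.
Therefore output = ('d', 19).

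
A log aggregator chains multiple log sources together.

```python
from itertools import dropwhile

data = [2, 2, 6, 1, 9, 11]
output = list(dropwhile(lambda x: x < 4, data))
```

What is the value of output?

Step 1: dropwhile drops elements while < 4:
  2 < 4: dropped
  2 < 4: dropped
  6: kept (dropping stopped)
Step 2: Remaining elements kept regardless of condition.
Therefore output = [6, 1, 9, 11].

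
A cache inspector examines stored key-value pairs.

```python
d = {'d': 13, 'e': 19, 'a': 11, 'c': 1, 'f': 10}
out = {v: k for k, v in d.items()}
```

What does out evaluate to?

Step 1: Invert dict (swap keys and values):
  'd': 13 -> 13: 'd'
  'e': 19 -> 19: 'e'
  'a': 11 -> 11: 'a'
  'c': 1 -> 1: 'c'
  'f': 10 -> 10: 'f'
Therefore out = {13: 'd', 19: 'e', 11: 'a', 1: 'c', 10: 'f'}.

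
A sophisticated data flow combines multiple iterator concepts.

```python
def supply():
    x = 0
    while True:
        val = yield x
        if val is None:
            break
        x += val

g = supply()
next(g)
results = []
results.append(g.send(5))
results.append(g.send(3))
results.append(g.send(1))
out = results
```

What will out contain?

Step 1: next(g) -> yield 0.
Step 2: send(5) -> x = 5, yield 5.
Step 3: send(3) -> x = 8, yield 8.
Step 4: send(1) -> x = 9, yield 9.
Therefore out = [5, 8, 9].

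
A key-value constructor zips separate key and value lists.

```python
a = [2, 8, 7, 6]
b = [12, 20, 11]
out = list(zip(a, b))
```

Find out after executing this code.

Step 1: zip stops at shortest (len(a)=4, len(b)=3):
  Index 0: (2, 12)
  Index 1: (8, 20)
  Index 2: (7, 11)
Step 2: Last element of a (6) has no pair, dropped.
Therefore out = [(2, 12), (8, 20), (7, 11)].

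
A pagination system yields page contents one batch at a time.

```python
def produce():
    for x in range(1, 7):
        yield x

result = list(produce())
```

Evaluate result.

Step 1: The generator yields each value from range(1, 7).
Step 2: list() consumes all yields: [1, 2, 3, 4, 5, 6].
Therefore result = [1, 2, 3, 4, 5, 6].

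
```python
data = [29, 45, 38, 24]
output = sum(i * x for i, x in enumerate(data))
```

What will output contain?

Step 1: Compute i * x for each (i, x) in enumerate([29, 45, 38, 24]):
  i=0, x=29: 0*29 = 0
  i=1, x=45: 1*45 = 45
  i=2, x=38: 2*38 = 76
  i=3, x=24: 3*24 = 72
Step 2: sum = 0 + 45 + 76 + 72 = 193.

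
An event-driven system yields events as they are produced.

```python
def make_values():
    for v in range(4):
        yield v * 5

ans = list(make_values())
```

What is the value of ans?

Step 1: For each v in range(4), yield v * 5:
  v=0: yield 0 * 5 = 0
  v=1: yield 1 * 5 = 5
  v=2: yield 2 * 5 = 10
  v=3: yield 3 * 5 = 15
Therefore ans = [0, 5, 10, 15].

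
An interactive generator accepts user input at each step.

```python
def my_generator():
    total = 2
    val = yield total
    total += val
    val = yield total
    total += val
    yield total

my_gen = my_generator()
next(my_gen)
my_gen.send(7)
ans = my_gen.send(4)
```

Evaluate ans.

Step 1: next() -> yield total=2.
Step 2: send(7) -> val=7, total = 2+7 = 9, yield 9.
Step 3: send(4) -> val=4, total = 9+4 = 13, yield 13.
Therefore ans = 13.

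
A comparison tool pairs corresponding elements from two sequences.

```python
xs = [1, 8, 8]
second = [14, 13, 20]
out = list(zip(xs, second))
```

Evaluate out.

Step 1: zip pairs elements at same index:
  Index 0: (1, 14)
  Index 1: (8, 13)
  Index 2: (8, 20)
Therefore out = [(1, 14), (8, 13), (8, 20)].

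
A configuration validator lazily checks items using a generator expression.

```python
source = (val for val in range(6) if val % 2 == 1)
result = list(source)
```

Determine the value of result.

Step 1: Filter range(6) keeping only odd values:
  val=0: even, excluded
  val=1: odd, included
  val=2: even, excluded
  val=3: odd, included
  val=4: even, excluded
  val=5: odd, included
Therefore result = [1, 3, 5].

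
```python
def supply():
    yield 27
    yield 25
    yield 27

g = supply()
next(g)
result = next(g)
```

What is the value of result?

Step 1: supply() creates a generator.
Step 2: next(g) yields 27 (consumed and discarded).
Step 3: next(g) yields 25, assigned to result.
Therefore result = 25.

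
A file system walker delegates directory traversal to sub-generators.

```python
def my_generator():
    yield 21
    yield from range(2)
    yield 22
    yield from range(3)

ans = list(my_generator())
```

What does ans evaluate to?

Step 1: Trace yields in order:
  yield 21
  yield 0
  yield 1
  yield 22
  yield 0
  yield 1
  yield 2
Therefore ans = [21, 0, 1, 22, 0, 1, 2].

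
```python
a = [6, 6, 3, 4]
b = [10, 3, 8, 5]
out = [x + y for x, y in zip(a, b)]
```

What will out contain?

Step 1: Add corresponding elements:
  6 + 10 = 16
  6 + 3 = 9
  3 + 8 = 11
  4 + 5 = 9
Therefore out = [16, 9, 11, 9].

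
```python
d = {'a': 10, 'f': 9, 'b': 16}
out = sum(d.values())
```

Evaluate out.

Step 1: d.values() = [10, 9, 16].
Step 2: sum = 35.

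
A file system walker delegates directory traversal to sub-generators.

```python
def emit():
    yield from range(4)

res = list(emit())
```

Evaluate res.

Step 1: yield from delegates to the iterable, yielding each element.
Step 2: Collected values: [0, 1, 2, 3].
Therefore res = [0, 1, 2, 3].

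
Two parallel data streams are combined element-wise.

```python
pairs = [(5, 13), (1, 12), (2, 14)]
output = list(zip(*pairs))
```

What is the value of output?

Step 1: zip(*pairs) transposes: unzips [(5, 13), (1, 12), (2, 14)] into separate sequences.
Step 2: First elements: (5, 1, 2), second elements: (13, 12, 14).
Therefore output = [(5, 1, 2), (13, 12, 14)].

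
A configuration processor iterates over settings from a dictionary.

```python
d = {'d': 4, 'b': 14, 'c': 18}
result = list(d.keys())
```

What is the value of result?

Step 1: d.keys() returns the dictionary keys in insertion order.
Therefore result = ['d', 'b', 'c'].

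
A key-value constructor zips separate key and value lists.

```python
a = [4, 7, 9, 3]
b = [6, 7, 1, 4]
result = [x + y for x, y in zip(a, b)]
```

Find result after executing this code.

Step 1: Add corresponding elements:
  4 + 6 = 10
  7 + 7 = 14
  9 + 1 = 10
  3 + 4 = 7
Therefore result = [10, 14, 10, 7].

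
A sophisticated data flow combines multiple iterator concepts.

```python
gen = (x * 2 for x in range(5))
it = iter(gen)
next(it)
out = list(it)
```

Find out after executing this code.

Step 1: Generator produces [0, 2, 4, 6, 8].
Step 2: next(it) consumes first element (0).
Step 3: list(it) collects remaining: [2, 4, 6, 8].
Therefore out = [2, 4, 6, 8].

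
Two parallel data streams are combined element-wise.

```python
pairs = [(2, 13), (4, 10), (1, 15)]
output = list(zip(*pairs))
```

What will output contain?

Step 1: zip(*pairs) transposes: unzips [(2, 13), (4, 10), (1, 15)] into separate sequences.
Step 2: First elements: (2, 4, 1), second elements: (13, 10, 15).
Therefore output = [(2, 4, 1), (13, 10, 15)].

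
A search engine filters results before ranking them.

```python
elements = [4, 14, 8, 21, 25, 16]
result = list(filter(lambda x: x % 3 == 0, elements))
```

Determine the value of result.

Step 1: Filter elements divisible by 3:
  4 % 3 = 1: removed
  14 % 3 = 2: removed
  8 % 3 = 2: removed
  21 % 3 = 0: kept
  25 % 3 = 1: removed
  16 % 3 = 1: removed
Therefore result = [21].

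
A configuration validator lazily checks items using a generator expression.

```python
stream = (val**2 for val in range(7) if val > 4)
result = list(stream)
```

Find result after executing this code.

Step 1: For range(7), keep val > 4, then square:
  val=0: 0 <= 4, excluded
  val=1: 1 <= 4, excluded
  val=2: 2 <= 4, excluded
  val=3: 3 <= 4, excluded
  val=4: 4 <= 4, excluded
  val=5: 5 > 4, yield 5**2 = 25
  val=6: 6 > 4, yield 6**2 = 36
Therefore result = [25, 36].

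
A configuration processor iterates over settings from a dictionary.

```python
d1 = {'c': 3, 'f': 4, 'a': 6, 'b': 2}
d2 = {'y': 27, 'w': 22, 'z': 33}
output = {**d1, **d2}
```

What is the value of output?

Step 1: Merge d1 and d2 (d2 values override on key conflicts).
Step 2: d1 has keys ['c', 'f', 'a', 'b'], d2 has keys ['y', 'w', 'z'].
Therefore output = {'c': 3, 'f': 4, 'a': 6, 'b': 2, 'y': 27, 'w': 22, 'z': 33}.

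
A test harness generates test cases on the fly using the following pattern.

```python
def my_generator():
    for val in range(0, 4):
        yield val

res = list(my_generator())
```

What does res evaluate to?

Step 1: The generator yields each value from range(0, 4).
Step 2: list() consumes all yields: [0, 1, 2, 3].
Therefore res = [0, 1, 2, 3].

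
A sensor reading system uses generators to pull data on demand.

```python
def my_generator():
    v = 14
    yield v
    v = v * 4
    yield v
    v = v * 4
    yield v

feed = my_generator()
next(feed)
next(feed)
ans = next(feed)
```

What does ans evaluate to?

Step 1: Trace through generator execution:
  Yield 1: v starts at 14, yield 14
  Yield 2: v = 14 * 4 = 56, yield 56
  Yield 3: v = 56 * 4 = 224, yield 224
Step 2: First next() gets 14, second next() gets the second value, third next() yields 224.
Therefore ans = 224.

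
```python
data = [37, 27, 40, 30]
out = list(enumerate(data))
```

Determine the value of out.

Step 1: enumerate pairs each element with its index:
  (0, 37)
  (1, 27)
  (2, 40)
  (3, 30)
Therefore out = [(0, 37), (1, 27), (2, 40), (3, 30)].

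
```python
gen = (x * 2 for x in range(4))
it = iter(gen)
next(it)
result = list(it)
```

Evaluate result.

Step 1: Generator produces [0, 2, 4, 6].
Step 2: next(it) consumes first element (0).
Step 3: list(it) collects remaining: [2, 4, 6].
Therefore result = [2, 4, 6].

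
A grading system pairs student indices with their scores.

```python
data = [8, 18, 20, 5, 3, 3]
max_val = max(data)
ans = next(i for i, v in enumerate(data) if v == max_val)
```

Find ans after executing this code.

Step 1: max([8, 18, 20, 5, 3, 3]) = 20.
Step 2: Find first index where value == 20:
  Index 0: 8 != 20
  Index 1: 18 != 20
  Index 2: 20 == 20, found!
Therefore ans = 2.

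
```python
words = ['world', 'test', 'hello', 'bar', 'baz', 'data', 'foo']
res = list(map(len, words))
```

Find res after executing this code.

Step 1: Map len() to each word:
  'world' -> 5
  'test' -> 4
  'hello' -> 5
  'bar' -> 3
  'baz' -> 3
  'data' -> 4
  'foo' -> 3
Therefore res = [5, 4, 5, 3, 3, 4, 3].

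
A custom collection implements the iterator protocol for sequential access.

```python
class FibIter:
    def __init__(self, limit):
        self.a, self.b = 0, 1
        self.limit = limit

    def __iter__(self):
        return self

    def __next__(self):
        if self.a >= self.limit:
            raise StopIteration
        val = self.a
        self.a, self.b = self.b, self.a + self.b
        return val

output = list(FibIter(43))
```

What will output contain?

Step 1: Fibonacci-like sequence (a=0, b=1) until >= 43:
  Yield 0, then a,b = 1,1
  Yield 1, then a,b = 1,2
  Yield 1, then a,b = 2,3
  Yield 2, then a,b = 3,5
  Yield 3, then a,b = 5,8
  Yield 5, then a,b = 8,13
  Yield 8, then a,b = 13,21
  Yield 13, then a,b = 21,34
  Yield 21, then a,b = 34,55
  Yield 34, then a,b = 55,89
Step 2: 55 >= 43, stop.
Therefore output = [0, 1, 1, 2, 3, 5, 8, 13, 21, 34].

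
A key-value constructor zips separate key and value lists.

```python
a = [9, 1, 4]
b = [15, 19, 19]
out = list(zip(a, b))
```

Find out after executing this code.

Step 1: zip pairs elements at same index:
  Index 0: (9, 15)
  Index 1: (1, 19)
  Index 2: (4, 19)
Therefore out = [(9, 15), (1, 19), (4, 19)].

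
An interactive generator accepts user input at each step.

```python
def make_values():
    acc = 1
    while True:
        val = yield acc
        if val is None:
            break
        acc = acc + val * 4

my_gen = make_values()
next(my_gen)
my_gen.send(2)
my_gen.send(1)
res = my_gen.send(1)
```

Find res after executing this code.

Step 1: next() -> yield acc=1.
Step 2: send(2) -> val=2, acc = 1 + 2*4 = 9, yield 9.
Step 3: send(1) -> val=1, acc = 9 + 1*4 = 13, yield 13.
Step 4: send(1) -> val=1, acc = 13 + 1*4 = 17, yield 17.
Therefore res = 17.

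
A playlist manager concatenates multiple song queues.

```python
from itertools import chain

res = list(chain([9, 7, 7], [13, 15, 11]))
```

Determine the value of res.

Step 1: chain() concatenates iterables: [9, 7, 7] + [13, 15, 11].
Therefore res = [9, 7, 7, 13, 15, 11].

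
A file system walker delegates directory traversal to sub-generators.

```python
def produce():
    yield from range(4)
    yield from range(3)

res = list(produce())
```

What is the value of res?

Step 1: Trace yields in order:
  yield 0
  yield 1
  yield 2
  yield 3
  yield 0
  yield 1
  yield 2
Therefore res = [0, 1, 2, 3, 0, 1, 2].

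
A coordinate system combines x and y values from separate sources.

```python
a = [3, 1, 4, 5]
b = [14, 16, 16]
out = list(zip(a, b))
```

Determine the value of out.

Step 1: zip stops at shortest (len(a)=4, len(b)=3):
  Index 0: (3, 14)
  Index 1: (1, 16)
  Index 2: (4, 16)
Step 2: Last element of a (5) has no pair, dropped.
Therefore out = [(3, 14), (1, 16), (4, 16)].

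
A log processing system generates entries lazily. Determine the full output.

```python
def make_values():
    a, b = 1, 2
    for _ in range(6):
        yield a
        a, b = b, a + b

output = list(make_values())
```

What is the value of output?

Step 1: Fibonacci-like sequence starting with a=1, b=2:
  Iteration 1: yield a=1, then a,b = 2,3
  Iteration 2: yield a=2, then a,b = 3,5
  Iteration 3: yield a=3, then a,b = 5,8
  Iteration 4: yield a=5, then a,b = 8,13
  Iteration 5: yield a=8, then a,b = 13,21
  Iteration 6: yield a=13, then a,b = 21,34
Therefore output = [1, 2, 3, 5, 8, 13].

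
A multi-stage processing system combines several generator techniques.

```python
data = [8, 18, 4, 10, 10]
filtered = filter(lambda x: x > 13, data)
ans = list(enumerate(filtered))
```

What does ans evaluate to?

Step 1: Filter [8, 18, 4, 10, 10] for > 13: [18].
Step 2: enumerate re-indexes from 0: [(0, 18)].
Therefore ans = [(0, 18)].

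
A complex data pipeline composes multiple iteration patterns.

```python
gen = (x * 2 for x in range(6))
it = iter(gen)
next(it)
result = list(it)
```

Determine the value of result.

Step 1: Generator produces [0, 2, 4, 6, 8, 10].
Step 2: next(it) consumes first element (0).
Step 3: list(it) collects remaining: [2, 4, 6, 8, 10].
Therefore result = [2, 4, 6, 8, 10].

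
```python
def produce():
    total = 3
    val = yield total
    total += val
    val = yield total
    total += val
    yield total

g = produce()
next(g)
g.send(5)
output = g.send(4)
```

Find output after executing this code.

Step 1: next() -> yield total=3.
Step 2: send(5) -> val=5, total = 3+5 = 8, yield 8.
Step 3: send(4) -> val=4, total = 8+4 = 12, yield 12.
Therefore output = 12.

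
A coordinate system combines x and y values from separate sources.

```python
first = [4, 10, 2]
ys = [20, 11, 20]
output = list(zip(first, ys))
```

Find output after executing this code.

Step 1: zip pairs elements at same index:
  Index 0: (4, 20)
  Index 1: (10, 11)
  Index 2: (2, 20)
Therefore output = [(4, 20), (10, 11), (2, 20)].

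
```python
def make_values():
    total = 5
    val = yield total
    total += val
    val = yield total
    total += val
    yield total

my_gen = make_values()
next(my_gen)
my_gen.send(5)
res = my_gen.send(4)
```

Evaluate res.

Step 1: next() -> yield total=5.
Step 2: send(5) -> val=5, total = 5+5 = 10, yield 10.
Step 3: send(4) -> val=4, total = 10+4 = 14, yield 14.
Therefore res = 14.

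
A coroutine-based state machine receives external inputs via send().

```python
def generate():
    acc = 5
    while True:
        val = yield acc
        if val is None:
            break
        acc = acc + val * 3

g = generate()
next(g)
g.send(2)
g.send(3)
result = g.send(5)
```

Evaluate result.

Step 1: next() -> yield acc=5.
Step 2: send(2) -> val=2, acc = 5 + 2*3 = 11, yield 11.
Step 3: send(3) -> val=3, acc = 11 + 3*3 = 20, yield 20.
Step 4: send(5) -> val=5, acc = 20 + 5*3 = 35, yield 35.
Therefore result = 35.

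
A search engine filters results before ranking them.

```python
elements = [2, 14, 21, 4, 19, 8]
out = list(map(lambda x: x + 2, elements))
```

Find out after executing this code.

Step 1: Apply lambda x: x + 2 to each element:
  2 -> 4
  14 -> 16
  21 -> 23
  4 -> 6
  19 -> 21
  8 -> 10
Therefore out = [4, 16, 23, 6, 21, 10].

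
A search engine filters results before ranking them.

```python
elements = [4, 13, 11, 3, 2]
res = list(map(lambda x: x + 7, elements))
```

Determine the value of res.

Step 1: Apply lambda x: x + 7 to each element:
  4 -> 11
  13 -> 20
  11 -> 18
  3 -> 10
  2 -> 9
Therefore res = [11, 20, 18, 10, 9].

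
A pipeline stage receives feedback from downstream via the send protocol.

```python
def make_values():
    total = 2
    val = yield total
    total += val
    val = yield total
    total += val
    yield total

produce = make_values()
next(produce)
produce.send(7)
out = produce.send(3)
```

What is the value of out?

Step 1: next() -> yield total=2.
Step 2: send(7) -> val=7, total = 2+7 = 9, yield 9.
Step 3: send(3) -> val=3, total = 9+3 = 12, yield 12.
Therefore out = 12.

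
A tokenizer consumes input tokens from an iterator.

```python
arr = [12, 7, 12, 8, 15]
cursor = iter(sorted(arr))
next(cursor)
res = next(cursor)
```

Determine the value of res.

Step 1: sorted([12, 7, 12, 8, 15]) = [7, 8, 12, 12, 15].
Step 2: Create iterator and skip 1 elements.
Step 3: next() returns 8.
Therefore res = 8.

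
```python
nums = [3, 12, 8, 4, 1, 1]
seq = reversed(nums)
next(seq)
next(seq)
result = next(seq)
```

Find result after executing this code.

Step 1: reversed([3, 12, 8, 4, 1, 1]) gives iterator: [1, 1, 4, 8, 12, 3].
Step 2: First next() = 1, second next() = 1.
Step 3: Third next() = 4.
Therefore result = 4.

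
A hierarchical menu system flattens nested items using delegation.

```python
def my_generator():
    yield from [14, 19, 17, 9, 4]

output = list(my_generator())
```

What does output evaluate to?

Step 1: yield from delegates to the iterable, yielding each element.
Step 2: Collected values: [14, 19, 17, 9, 4].
Therefore output = [14, 19, 17, 9, 4].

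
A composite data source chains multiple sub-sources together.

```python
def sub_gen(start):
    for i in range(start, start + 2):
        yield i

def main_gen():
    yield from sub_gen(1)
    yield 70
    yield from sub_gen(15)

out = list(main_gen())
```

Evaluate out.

Step 1: main_gen() delegates to sub_gen(1):
  yield 1
  yield 2
Step 2: yield 70
Step 3: Delegates to sub_gen(15):
  yield 15
  yield 16
Therefore out = [1, 2, 70, 15, 16].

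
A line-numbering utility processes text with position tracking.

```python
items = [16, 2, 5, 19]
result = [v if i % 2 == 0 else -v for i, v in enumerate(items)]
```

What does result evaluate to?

Step 1: For each (i, v), keep v if i is even, negate if odd:
  i=0 (even): keep 16
  i=1 (odd): negate to -2
  i=2 (even): keep 5
  i=3 (odd): negate to -19
Therefore result = [16, -2, 5, -19].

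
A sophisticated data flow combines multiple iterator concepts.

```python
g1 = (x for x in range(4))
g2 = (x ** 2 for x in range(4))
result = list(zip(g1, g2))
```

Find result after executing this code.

Step 1: g1 produces [0, 1, 2, 3].
Step 2: g2 produces [0, 1, 4, 9].
Step 3: zip pairs them: [(0, 0), (1, 1), (2, 4), (3, 9)].
Therefore result = [(0, 0), (1, 1), (2, 4), (3, 9)].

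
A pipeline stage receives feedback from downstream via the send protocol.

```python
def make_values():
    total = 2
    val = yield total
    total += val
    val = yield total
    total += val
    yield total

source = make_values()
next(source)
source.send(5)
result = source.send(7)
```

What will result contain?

Step 1: next() -> yield total=2.
Step 2: send(5) -> val=5, total = 2+5 = 7, yield 7.
Step 3: send(7) -> val=7, total = 7+7 = 14, yield 14.
Therefore result = 14.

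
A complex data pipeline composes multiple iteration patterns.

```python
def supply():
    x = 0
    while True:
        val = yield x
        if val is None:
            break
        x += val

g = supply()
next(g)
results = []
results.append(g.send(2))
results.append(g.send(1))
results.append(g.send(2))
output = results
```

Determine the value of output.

Step 1: next(g) -> yield 0.
Step 2: send(2) -> x = 2, yield 2.
Step 3: send(1) -> x = 3, yield 3.
Step 4: send(2) -> x = 5, yield 5.
Therefore output = [2, 3, 5].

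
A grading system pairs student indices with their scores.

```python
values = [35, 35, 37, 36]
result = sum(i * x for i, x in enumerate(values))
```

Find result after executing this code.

Step 1: Compute i * x for each (i, x) in enumerate([35, 35, 37, 36]):
  i=0, x=35: 0*35 = 0
  i=1, x=35: 1*35 = 35
  i=2, x=37: 2*37 = 74
  i=3, x=36: 3*36 = 108
Step 2: sum = 0 + 35 + 74 + 108 = 217.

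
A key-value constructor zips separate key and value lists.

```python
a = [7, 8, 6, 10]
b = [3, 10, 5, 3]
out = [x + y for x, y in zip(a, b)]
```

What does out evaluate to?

Step 1: Add corresponding elements:
  7 + 3 = 10
  8 + 10 = 18
  6 + 5 = 11
  10 + 3 = 13
Therefore out = [10, 18, 11, 13].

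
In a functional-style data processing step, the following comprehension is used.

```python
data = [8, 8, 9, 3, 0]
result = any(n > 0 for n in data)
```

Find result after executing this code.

Step 1: Check n > 0 for each element in [8, 8, 9, 3, 0]:
  8 > 0: True
  8 > 0: True
  9 > 0: True
  3 > 0: True
  0 > 0: False
Step 2: any() returns True.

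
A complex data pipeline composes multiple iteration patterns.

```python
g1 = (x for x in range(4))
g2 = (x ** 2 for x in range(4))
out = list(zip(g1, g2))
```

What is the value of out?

Step 1: g1 produces [0, 1, 2, 3].
Step 2: g2 produces [0, 1, 4, 9].
Step 3: zip pairs them: [(0, 0), (1, 1), (2, 4), (3, 9)].
Therefore out = [(0, 0), (1, 1), (2, 4), (3, 9)].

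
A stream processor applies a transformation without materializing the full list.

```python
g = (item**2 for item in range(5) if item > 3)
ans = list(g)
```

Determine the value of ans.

Step 1: For range(5), keep item > 3, then square:
  item=0: 0 <= 3, excluded
  item=1: 1 <= 3, excluded
  item=2: 2 <= 3, excluded
  item=3: 3 <= 3, excluded
  item=4: 4 > 3, yield 4**2 = 16
Therefore ans = [16].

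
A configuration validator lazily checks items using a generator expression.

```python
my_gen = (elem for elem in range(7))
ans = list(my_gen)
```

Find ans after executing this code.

Step 1: Generator expression iterates range(7): [0, 1, 2, 3, 4, 5, 6].
Step 2: list() collects all values.
Therefore ans = [0, 1, 2, 3, 4, 5, 6].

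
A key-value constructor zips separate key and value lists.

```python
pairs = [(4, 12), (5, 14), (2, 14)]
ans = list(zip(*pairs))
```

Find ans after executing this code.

Step 1: zip(*pairs) transposes: unzips [(4, 12), (5, 14), (2, 14)] into separate sequences.
Step 2: First elements: (4, 5, 2), second elements: (12, 14, 14).
Therefore ans = [(4, 5, 2), (12, 14, 14)].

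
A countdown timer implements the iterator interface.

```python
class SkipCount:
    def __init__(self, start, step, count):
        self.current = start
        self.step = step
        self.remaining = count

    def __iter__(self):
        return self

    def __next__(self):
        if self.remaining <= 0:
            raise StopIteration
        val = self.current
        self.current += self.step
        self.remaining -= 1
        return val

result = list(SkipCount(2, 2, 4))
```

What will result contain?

Step 1: SkipCount starts at 2, increments by 2, for 4 steps:
  Yield 2, then current += 2
  Yield 4, then current += 2
  Yield 6, then current += 2
  Yield 8, then current += 2
Therefore result = [2, 4, 6, 8].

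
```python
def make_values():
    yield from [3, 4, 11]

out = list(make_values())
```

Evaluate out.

Step 1: yield from delegates to the iterable, yielding each element.
Step 2: Collected values: [3, 4, 11].
Therefore out = [3, 4, 11].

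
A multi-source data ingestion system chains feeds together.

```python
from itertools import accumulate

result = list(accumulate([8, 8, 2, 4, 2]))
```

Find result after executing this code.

Step 1: accumulate computes running sums:
  + 8 = 8
  + 8 = 16
  + 2 = 18
  + 4 = 22
  + 2 = 24
Therefore result = [8, 16, 18, 22, 24].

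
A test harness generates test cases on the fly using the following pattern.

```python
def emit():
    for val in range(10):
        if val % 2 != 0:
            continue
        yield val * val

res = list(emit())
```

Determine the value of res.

Step 1: Only yield val**2 when val is divisible by 2:
  val=0: 0 % 2 == 0, yield 0**2 = 0
  val=2: 2 % 2 == 0, yield 2**2 = 4
  val=4: 4 % 2 == 0, yield 4**2 = 16
  val=6: 6 % 2 == 0, yield 6**2 = 36
  val=8: 8 % 2 == 0, yield 8**2 = 64
Therefore res = [0, 4, 16, 36, 64].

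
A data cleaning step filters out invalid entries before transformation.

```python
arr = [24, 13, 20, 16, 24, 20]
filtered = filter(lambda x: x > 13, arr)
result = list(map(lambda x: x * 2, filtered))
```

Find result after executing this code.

Step 1: Filter arr for elements > 13:
  24: kept
  13: removed
  20: kept
  16: kept
  24: kept
  20: kept
Step 2: Map x * 2 on filtered [24, 20, 16, 24, 20]:
  24 -> 48
  20 -> 40
  16 -> 32
  24 -> 48
  20 -> 40
Therefore result = [48, 40, 32, 48, 40].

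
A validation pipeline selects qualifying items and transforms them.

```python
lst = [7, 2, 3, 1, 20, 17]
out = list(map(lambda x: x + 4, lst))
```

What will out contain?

Step 1: Apply lambda x: x + 4 to each element:
  7 -> 11
  2 -> 6
  3 -> 7
  1 -> 5
  20 -> 24
  17 -> 21
Therefore out = [11, 6, 7, 5, 24, 21].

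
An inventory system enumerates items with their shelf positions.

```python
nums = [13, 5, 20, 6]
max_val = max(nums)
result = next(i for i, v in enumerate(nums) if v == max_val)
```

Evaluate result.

Step 1: max([13, 5, 20, 6]) = 20.
Step 2: Find first index where value == 20:
  Index 0: 13 != 20
  Index 1: 5 != 20
  Index 2: 20 == 20, found!
Therefore result = 2.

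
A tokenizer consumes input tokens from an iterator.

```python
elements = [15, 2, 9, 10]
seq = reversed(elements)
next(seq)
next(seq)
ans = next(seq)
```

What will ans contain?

Step 1: reversed([15, 2, 9, 10]) gives iterator: [10, 9, 2, 15].
Step 2: First next() = 10, second next() = 9.
Step 3: Third next() = 2.
Therefore ans = 2.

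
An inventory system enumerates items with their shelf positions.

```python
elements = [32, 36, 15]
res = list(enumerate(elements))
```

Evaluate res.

Step 1: enumerate pairs each element with its index:
  (0, 32)
  (1, 36)
  (2, 15)
Therefore res = [(0, 32), (1, 36), (2, 15)].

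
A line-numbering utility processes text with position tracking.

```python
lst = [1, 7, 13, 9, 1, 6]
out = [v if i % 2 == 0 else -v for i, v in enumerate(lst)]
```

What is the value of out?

Step 1: For each (i, v), keep v if i is even, negate if odd:
  i=0 (even): keep 1
  i=1 (odd): negate to -7
  i=2 (even): keep 13
  i=3 (odd): negate to -9
  i=4 (even): keep 1
  i=5 (odd): negate to -6
Therefore out = [1, -7, 13, -9, 1, -6].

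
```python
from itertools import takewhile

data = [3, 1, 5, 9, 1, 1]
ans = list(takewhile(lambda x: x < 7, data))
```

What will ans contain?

Step 1: takewhile stops at first element >= 7:
  3 < 7: take
  1 < 7: take
  5 < 7: take
  9 >= 7: stop
Therefore ans = [3, 1, 5].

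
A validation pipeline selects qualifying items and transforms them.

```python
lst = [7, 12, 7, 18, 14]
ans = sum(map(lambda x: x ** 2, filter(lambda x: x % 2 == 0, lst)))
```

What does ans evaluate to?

Step 1: Filter even numbers from [7, 12, 7, 18, 14]: [12, 18, 14]
Step 2: Square each: [144, 324, 196]
Step 3: Sum = 664.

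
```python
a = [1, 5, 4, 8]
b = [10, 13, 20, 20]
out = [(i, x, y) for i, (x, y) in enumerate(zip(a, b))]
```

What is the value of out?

Step 1: enumerate(zip(a, b)) gives index with paired elements:
  i=0: (1, 10)
  i=1: (5, 13)
  i=2: (4, 20)
  i=3: (8, 20)
Therefore out = [(0, 1, 10), (1, 5, 13), (2, 4, 20), (3, 8, 20)].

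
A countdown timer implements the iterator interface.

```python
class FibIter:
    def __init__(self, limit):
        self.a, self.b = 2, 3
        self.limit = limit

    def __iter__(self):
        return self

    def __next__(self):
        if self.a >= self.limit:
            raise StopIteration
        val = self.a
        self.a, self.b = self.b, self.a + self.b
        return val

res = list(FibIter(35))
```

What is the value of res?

Step 1: Fibonacci-like sequence (a=2, b=3) until >= 35:
  Yield 2, then a,b = 3,5
  Yield 3, then a,b = 5,8
  Yield 5, then a,b = 8,13
  Yield 8, then a,b = 13,21
  Yield 13, then a,b = 21,34
  Yield 21, then a,b = 34,55
  Yield 34, then a,b = 55,89
Step 2: 55 >= 35, stop.
Therefore res = [2, 3, 5, 8, 13, 21, 34].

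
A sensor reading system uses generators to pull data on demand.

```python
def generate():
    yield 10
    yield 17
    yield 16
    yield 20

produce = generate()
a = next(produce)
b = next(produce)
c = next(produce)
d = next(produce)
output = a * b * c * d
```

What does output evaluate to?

Step 1: Create generator and consume all values:
  a = next(produce) = 10
  b = next(produce) = 17
  c = next(produce) = 16
  d = next(produce) = 20
Step 2: output = 10 * 17 * 16 * 20 = 54400.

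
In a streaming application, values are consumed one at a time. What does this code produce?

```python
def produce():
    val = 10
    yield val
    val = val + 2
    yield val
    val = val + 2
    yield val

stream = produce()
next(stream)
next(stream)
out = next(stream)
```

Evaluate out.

Step 1: Trace through generator execution:
  Yield 1: val starts at 10, yield 10
  Yield 2: val = 10 + 2 = 12, yield 12
  Yield 3: val = 12 + 2 = 14, yield 14
Step 2: First next() gets 10, second next() gets the second value, third next() yields 14.
Therefore out = 14.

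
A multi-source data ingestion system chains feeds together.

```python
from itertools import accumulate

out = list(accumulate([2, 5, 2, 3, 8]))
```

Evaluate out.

Step 1: accumulate computes running sums:
  + 2 = 2
  + 5 = 7
  + 2 = 9
  + 3 = 12
  + 8 = 20
Therefore out = [2, 7, 9, 12, 20].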